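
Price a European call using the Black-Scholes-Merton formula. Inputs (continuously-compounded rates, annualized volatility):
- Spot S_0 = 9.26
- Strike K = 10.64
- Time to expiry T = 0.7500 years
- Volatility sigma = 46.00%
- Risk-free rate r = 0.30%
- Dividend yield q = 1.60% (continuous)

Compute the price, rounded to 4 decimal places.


Answer: Price = 0.9328

Derivation:
d1 = (ln(S/K) + (r - q + 0.5*sigma^2) * T) / (sigma * sqrt(T)) = -0.17399940
d2 = d1 - sigma * sqrt(T) = -0.57237109
exp(-rT) = 0.99775253; exp(-qT) = 0.98807171
C = S_0 * exp(-qT) * N(d1) - K * exp(-rT) * N(d2)
N(d1) = 0.43093297; N(d2) = 0.28353530
C = 9.2600 * 0.98807171 * 0.43093297 - 10.6400 * 0.99775253 * 0.28353530 = 0.9328


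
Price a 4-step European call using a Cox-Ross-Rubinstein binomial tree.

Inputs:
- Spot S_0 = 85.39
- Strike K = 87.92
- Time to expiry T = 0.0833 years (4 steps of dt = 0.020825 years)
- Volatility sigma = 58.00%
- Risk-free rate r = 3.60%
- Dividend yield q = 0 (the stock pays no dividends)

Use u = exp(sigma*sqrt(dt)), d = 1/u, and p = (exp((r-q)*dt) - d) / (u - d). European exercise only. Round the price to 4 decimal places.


Answer: Price = V(0,0) = 4.7476

Derivation:
dt = T/N = 0.020825
u = exp(sigma*sqrt(dt)) = 1.087302; d = 1/u = 0.919708
p = (exp((r-q)*dt) - d) / (u - d) = 0.483562
Discount per step: exp(-r*dt) = 0.999251
Stock lattice S(k, i) with i counting down-moves:
  k=0: S(0,0) = 85.3900
  k=1: S(1,0) = 92.8447; S(1,1) = 78.5339
  k=2: S(2,0) = 100.9502; S(2,1) = 85.3900; S(2,2) = 72.2282
  k=3: S(3,0) = 109.7633; S(3,1) = 92.8447; S(3,2) = 78.5339; S(3,3) = 66.4289
  k=4: S(4,0) = 119.3458; S(4,1) = 100.9502; S(4,2) = 85.3900; S(4,3) = 72.2282; S(4,4) = 61.0952
Terminal payoffs V(N, i) = max(S_T - K, 0):
  V(4,0) = 31.425802; V(4,1) = 13.030176; V(4,2) = 0.000000; V(4,3) = 0.000000; V(4,4) = 0.000000
Backward induction: V(k, i) = exp(-r*dt) * [p * V(k+1, i) + (1-p) * V(k+1, i+1)].
  V(3,0) = exp(-r*dt) * [p*31.425802 + (1-p)*13.030176] = 21.909178
  V(3,1) = exp(-r*dt) * [p*13.030176 + (1-p)*0.000000] = 6.296182
  V(3,2) = exp(-r*dt) * [p*0.000000 + (1-p)*0.000000] = 0.000000
  V(3,3) = exp(-r*dt) * [p*0.000000 + (1-p)*0.000000] = 0.000000
  V(2,0) = exp(-r*dt) * [p*21.909178 + (1-p)*6.296182] = 13.835664
  V(2,1) = exp(-r*dt) * [p*6.296182 + (1-p)*0.000000] = 3.042315
  V(2,2) = exp(-r*dt) * [p*0.000000 + (1-p)*0.000000] = 0.000000
  V(1,0) = exp(-r*dt) * [p*13.835664 + (1-p)*3.042315] = 8.255382
  V(1,1) = exp(-r*dt) * [p*3.042315 + (1-p)*0.000000] = 1.470047
  V(0,0) = exp(-r*dt) * [p*8.255382 + (1-p)*1.470047] = 4.747619


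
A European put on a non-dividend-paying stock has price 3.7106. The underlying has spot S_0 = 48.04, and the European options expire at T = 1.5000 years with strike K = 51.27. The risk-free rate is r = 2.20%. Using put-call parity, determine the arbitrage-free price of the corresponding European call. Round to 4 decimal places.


Answer: Call price = 2.1449

Derivation:
Put-call parity: C - P = S_0 * exp(-qT) - K * exp(-rT).
S_0 * exp(-qT) = 48.0400 * 1.00000000 = 48.04000000
K * exp(-rT) = 51.2700 * 0.96753856 = 49.60570195
C = P + S*exp(-qT) - K*exp(-rT)
C = 3.7106 + 48.04000000 - 49.60570195 = 2.1449


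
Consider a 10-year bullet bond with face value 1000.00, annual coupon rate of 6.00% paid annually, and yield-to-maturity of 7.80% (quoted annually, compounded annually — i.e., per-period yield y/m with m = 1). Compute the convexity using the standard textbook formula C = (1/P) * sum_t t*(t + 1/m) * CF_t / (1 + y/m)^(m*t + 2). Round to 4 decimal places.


Coupon per period c = face * coupon_rate / m = 60.000000
Periods per year m = 1; per-period yield y/m = 0.078000
Number of cashflows N = 10
Cashflows (t years, CF_t, discount factor 1/(1+y/m)^(m*t), PV):
  t = 1.0000: CF_t = 60.000000, DF = 0.927644, PV = 55.658627
  t = 2.0000: CF_t = 60.000000, DF = 0.860523, PV = 51.631379
  t = 3.0000: CF_t = 60.000000, DF = 0.798259, PV = 47.895528
  t = 4.0000: CF_t = 60.000000, DF = 0.740500, PV = 44.429989
  t = 5.0000: CF_t = 60.000000, DF = 0.686920, PV = 41.215203
  t = 6.0000: CF_t = 60.000000, DF = 0.637217, PV = 38.233027
  t = 7.0000: CF_t = 60.000000, DF = 0.591111, PV = 35.466630
  t = 8.0000: CF_t = 60.000000, DF = 0.548340, PV = 32.900399
  t = 9.0000: CF_t = 60.000000, DF = 0.508664, PV = 30.519851
  t = 10.0000: CF_t = 1060.000000, DF = 0.471859, PV = 500.170711
Price P = sum_t PV_t = 878.121345
Convexity numerator sum_t t*(t + 1/m) * CF_t / (1+y/m)^(m*t + 2):
  t = 1.0000: term = 95.791057
  t = 2.0000: term = 266.579935
  t = 3.0000: term = 494.582439
  t = 4.0000: term = 764.660543
  t = 5.0000: term = 1063.998900
  t = 6.0000: term = 1381.816754
  t = 7.0000: term = 1709.111631
  t = 8.0000: term = 2038.431577
  t = 9.0000: term = 2363.672979
  t = 10.0000: term = 47344.923615
Convexity = (1/P) * sum = 57523.569431 / 878.121345 = 65.507540

Answer: Convexity = 65.5075


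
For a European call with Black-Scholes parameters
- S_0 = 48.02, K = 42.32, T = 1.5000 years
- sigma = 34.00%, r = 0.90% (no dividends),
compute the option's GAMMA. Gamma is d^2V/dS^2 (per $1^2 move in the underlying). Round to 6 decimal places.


Answer: Gamma = 0.017206

Derivation:
d1 = 0.5440696227; d2 = 0.1276563665
phi(d1) = 0.3440582136; exp(-qT) = 1.0000000000; exp(-rT) = 0.9865907163
Gamma = exp(-qT) * phi(d1) / (S * sigma * sqrt(T)) = 1.0000000000 * 0.3440582136 / (48.0200 * 0.3400 * 1.2247448714) = 0.017206


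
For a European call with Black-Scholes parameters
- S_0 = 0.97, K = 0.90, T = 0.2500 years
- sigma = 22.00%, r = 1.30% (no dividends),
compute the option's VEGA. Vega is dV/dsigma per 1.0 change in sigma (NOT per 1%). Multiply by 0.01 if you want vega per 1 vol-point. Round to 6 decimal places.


d1 = 0.7654664379; d2 = 0.6554664379
phi(d1) = 0.2976288713; exp(-qT) = 1.0000000000; exp(-rT) = 0.9967552755
Vega = S * exp(-qT) * phi(d1) * sqrt(T) = 0.9700 * 1.0000000000 * 0.2976288713 * 0.5000000000 = 0.144350

Answer: Vega = 0.144350


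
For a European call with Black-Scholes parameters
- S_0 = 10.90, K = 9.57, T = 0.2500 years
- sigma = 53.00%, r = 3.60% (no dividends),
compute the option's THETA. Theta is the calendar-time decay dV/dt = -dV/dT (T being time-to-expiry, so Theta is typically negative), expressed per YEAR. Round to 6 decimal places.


Answer: Theta = -2.079505

Derivation:
d1 = 0.6575172972; d2 = 0.3925172972
phi(d1) = 0.3213890065; exp(-qT) = 1.0000000000; exp(-rT) = 0.9910403788
Theta = -S*exp(-qT)*phi(d1)*sigma/(2*sqrt(T)) - r*K*exp(-rT)*N(d2) + q*S*exp(-qT)*N(d1)
N(d1) = 0.7445758237; N(d2) = 0.6526619833; sqrt(T) = 0.5000000000
Term 1 = -10.9000 * 1.0000000000 * 0.3213890065 * 0.5300 / (2 * 0.5000000000) = -1.8566642906
Term 2 = -0.0360 * 9.5700 * 0.9910403788 * 0.6526619833 = -0.2228404899
Term 3 = 0 (no dividend yield, q = 0)
Theta = -1.8566642906 + (-0.2228404899) + (0.0000000000) = -2.079505


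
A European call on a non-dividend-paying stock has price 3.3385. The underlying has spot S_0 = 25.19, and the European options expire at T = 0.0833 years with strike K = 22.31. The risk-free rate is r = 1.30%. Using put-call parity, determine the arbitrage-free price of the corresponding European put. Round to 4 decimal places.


Put-call parity: C - P = S_0 * exp(-qT) - K * exp(-rT).
S_0 * exp(-qT) = 25.1900 * 1.00000000 = 25.19000000
K * exp(-rT) = 22.3100 * 0.99891769 = 22.28585358
P = C - S*exp(-qT) + K*exp(-rT)
P = 3.3385 - 25.19000000 + 22.28585358 = 0.4344

Answer: Put price = 0.4344


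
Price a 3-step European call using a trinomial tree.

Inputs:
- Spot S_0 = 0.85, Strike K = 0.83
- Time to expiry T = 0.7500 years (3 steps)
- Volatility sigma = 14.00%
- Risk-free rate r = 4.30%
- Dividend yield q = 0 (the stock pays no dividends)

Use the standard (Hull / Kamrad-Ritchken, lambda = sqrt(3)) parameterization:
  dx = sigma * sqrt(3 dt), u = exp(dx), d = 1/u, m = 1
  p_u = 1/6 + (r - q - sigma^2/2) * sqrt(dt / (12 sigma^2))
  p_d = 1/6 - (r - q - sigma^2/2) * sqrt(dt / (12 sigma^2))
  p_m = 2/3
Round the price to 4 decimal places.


Answer: Price = V(0,0) = 0.0663

Derivation:
dt = T/N = 0.250000; dx = sigma*sqrt(3*dt) = 0.121244
u = exp(dx) = 1.128900; d = 1/u = 0.885818
p_u = 0.200895, p_m = 0.666667, p_d = 0.132438
Discount per step: exp(-r*dt) = 0.989308
Stock lattice S(k, j) with j the centered position index:
  k=0: S(0,+0) = 0.8500
  k=1: S(1,-1) = 0.7529; S(1,+0) = 0.8500; S(1,+1) = 0.9596
  k=2: S(2,-2) = 0.6670; S(2,-1) = 0.7529; S(2,+0) = 0.8500; S(2,+1) = 0.9596; S(2,+2) = 1.0833
  k=3: S(3,-3) = 0.5908; S(3,-2) = 0.6670; S(3,-1) = 0.7529; S(3,+0) = 0.8500; S(3,+1) = 0.9596; S(3,+2) = 1.0833; S(3,+3) = 1.2229
Terminal payoffs V(N, j) = max(S_T - K, 0):
  V(3,-3) = 0.000000; V(3,-2) = 0.000000; V(3,-1) = 0.000000; V(3,+0) = 0.020000; V(3,+1) = 0.129565; V(3,+2) = 0.253253; V(3,+3) = 0.392884
Backward induction: V(k, j) = exp(-r*dt) * [p_u * V(k+1, j+1) + p_m * V(k+1, j) + p_d * V(k+1, j-1)]
  V(2,-2) = exp(-r*dt) * [p_u*0.000000 + p_m*0.000000 + p_d*0.000000] = 0.000000
  V(2,-1) = exp(-r*dt) * [p_u*0.020000 + p_m*0.000000 + p_d*0.000000] = 0.003975
  V(2,+0) = exp(-r*dt) * [p_u*0.129565 + p_m*0.020000 + p_d*0.000000] = 0.038941
  V(2,+1) = exp(-r*dt) * [p_u*0.253253 + p_m*0.129565 + p_d*0.020000] = 0.138407
  V(2,+2) = exp(-r*dt) * [p_u*0.392884 + p_m*0.253253 + p_d*0.129565] = 0.262090
  V(1,-1) = exp(-r*dt) * [p_u*0.038941 + p_m*0.003975 + p_d*0.000000] = 0.010361
  V(1,+0) = exp(-r*dt) * [p_u*0.138407 + p_m*0.038941 + p_d*0.003975] = 0.053712
  V(1,+1) = exp(-r*dt) * [p_u*0.262090 + p_m*0.138407 + p_d*0.038941] = 0.148476
  V(0,+0) = exp(-r*dt) * [p_u*0.148476 + p_m*0.053712 + p_d*0.010361] = 0.066292


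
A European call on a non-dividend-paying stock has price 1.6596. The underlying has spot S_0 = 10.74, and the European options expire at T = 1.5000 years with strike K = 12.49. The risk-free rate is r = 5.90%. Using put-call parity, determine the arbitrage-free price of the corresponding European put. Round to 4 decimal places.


Answer: Put price = 2.3517

Derivation:
Put-call parity: C - P = S_0 * exp(-qT) - K * exp(-rT).
S_0 * exp(-qT) = 10.7400 * 1.00000000 = 10.74000000
K * exp(-rT) = 12.4900 * 0.91530311 = 11.43213585
P = C - S*exp(-qT) + K*exp(-rT)
P = 1.6596 - 10.74000000 + 11.43213585 = 2.3517


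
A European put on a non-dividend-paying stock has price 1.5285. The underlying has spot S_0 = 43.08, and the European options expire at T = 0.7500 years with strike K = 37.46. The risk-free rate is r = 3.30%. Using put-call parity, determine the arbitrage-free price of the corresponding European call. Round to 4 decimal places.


Put-call parity: C - P = S_0 * exp(-qT) - K * exp(-rT).
S_0 * exp(-qT) = 43.0800 * 1.00000000 = 43.08000000
K * exp(-rT) = 37.4600 * 0.97555377 = 36.54424422
C = P + S*exp(-qT) - K*exp(-rT)
C = 1.5285 + 43.08000000 - 36.54424422 = 8.0643

Answer: Call price = 8.0643


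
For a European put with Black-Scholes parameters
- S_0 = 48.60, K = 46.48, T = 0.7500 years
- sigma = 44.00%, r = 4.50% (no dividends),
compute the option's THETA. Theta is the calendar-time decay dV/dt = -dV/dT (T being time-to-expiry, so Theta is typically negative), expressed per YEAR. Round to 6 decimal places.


Answer: Theta = -3.554750

Derivation:
d1 = 0.3961447365; d2 = 0.0150935588
phi(d1) = 0.3688357488; exp(-qT) = 1.0000000000; exp(-rT) = 0.9668131777
Theta = -S*exp(-qT)*phi(d1)*sigma/(2*sqrt(T)) + r*K*exp(-rT)*N(-d2) - q*S*exp(-qT)*N(-d1)
N(-d1) = 0.3459991286; N(-d2) = 0.4939787698; sqrt(T) = 0.8660254038
Term 1 = -48.6000 * 1.0000000000 * 0.3688357488 * 0.4400 / (2 * 0.8660254038) = -4.5536676047
Term 2 = 0.0450 * 46.4800 * 0.9668131777 * 0.4939787698 = 0.9989171712
Term 3 = 0 (no dividend yield, q = 0)
Theta = -4.5536676047 + (0.9989171712) + (0.0000000000) = -3.554750


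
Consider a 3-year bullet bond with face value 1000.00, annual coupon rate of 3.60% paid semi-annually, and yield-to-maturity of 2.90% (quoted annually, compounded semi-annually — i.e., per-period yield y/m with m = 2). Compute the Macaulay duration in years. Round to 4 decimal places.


Coupon per period c = face * coupon_rate / m = 18.000000
Periods per year m = 2; per-period yield y/m = 0.014500
Number of cashflows N = 6
Cashflows (t years, CF_t, discount factor 1/(1+y/m)^(m*t), PV):
  t = 0.5000: CF_t = 18.000000, DF = 0.985707, PV = 17.742730
  t = 1.0000: CF_t = 18.000000, DF = 0.971619, PV = 17.489138
  t = 1.5000: CF_t = 18.000000, DF = 0.957732, PV = 17.239170
  t = 2.0000: CF_t = 18.000000, DF = 0.944043, PV = 16.992775
  t = 2.5000: CF_t = 18.000000, DF = 0.930550, PV = 16.749901
  t = 3.0000: CF_t = 1018.000000, DF = 0.917250, PV = 933.760438
Price P = sum_t PV_t = 1019.974153
Macaulay numerator sum_t t * PV_t:
  t * PV_t at t = 0.5000: 8.871365
  t * PV_t at t = 1.0000: 17.489138
  t * PV_t at t = 1.5000: 25.858755
  t * PV_t at t = 2.0000: 33.985549
  t * PV_t at t = 2.5000: 41.874753
  t * PV_t at t = 3.0000: 2801.281315
Macaulay duration D = (sum_t t * PV_t) / P = 2929.360876 / 1019.974153 = 2.871995

Answer: Macaulay duration = 2.8720 years


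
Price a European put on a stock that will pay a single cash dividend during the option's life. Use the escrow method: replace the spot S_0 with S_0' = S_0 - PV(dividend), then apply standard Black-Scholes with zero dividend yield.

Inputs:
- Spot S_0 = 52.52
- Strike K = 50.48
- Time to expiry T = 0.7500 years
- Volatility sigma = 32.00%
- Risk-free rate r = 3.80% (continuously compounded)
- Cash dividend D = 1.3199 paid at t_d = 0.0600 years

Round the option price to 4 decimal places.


Answer: Price = 4.5192

Derivation:
PV(D) = D * exp(-r * t_d) = 1.3199 * 0.99772260 = 1.31689406
S_0' = S_0 - PV(D) = 52.5200 - 1.31689406 = 51.20310594
d1 = (ln(S_0'/K) + (r + sigma^2/2)*T) / (sigma*sqrt(T)) = 0.29272732
d2 = d1 - sigma*sqrt(T) = 0.01559919
exp(-rT) = 0.97190229
N(-d1) = 0.38486529; N(-d2) = 0.49377708
P = K * exp(-rT) * N(-d2) - S_0' * N(-d1) = 50.4800 * 0.97190229 * 0.49377708 - 51.20310594 * 0.38486529 = 4.5192


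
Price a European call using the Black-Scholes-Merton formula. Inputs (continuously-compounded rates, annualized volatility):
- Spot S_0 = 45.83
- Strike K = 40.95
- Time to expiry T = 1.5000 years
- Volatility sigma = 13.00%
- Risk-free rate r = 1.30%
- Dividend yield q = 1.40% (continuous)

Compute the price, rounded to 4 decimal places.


Answer: Price = 5.6862

Derivation:
d1 = (ln(S/K) + (r - q + 0.5*sigma^2) * T) / (sigma * sqrt(T)) = 0.77731786
d2 = d1 - sigma * sqrt(T) = 0.61810103
exp(-rT) = 0.98068890; exp(-qT) = 0.97921896
C = S_0 * exp(-qT) * N(d1) - K * exp(-rT) * N(d2)
N(d1) = 0.78151437; N(d2) = 0.73174563
C = 45.8300 * 0.97921896 * 0.78151437 - 40.9500 * 0.98068890 * 0.73174563 = 5.6862


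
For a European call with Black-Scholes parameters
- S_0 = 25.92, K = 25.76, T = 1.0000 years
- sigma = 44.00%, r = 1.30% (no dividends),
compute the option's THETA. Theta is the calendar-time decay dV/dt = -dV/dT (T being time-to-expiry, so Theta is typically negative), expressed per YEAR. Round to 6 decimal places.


d1 = 0.2636181142; d2 = -0.1763818858
phi(d1) = 0.3853182016; exp(-qT) = 1.0000000000; exp(-rT) = 0.9870841350
Theta = -S*exp(-qT)*phi(d1)*sigma/(2*sqrt(T)) - r*K*exp(-rT)*N(d2) + q*S*exp(-qT)*N(d1)
N(d1) = 0.6039629005; N(d2) = 0.4299969673; sqrt(T) = 1.0000000000
Term 1 = -25.9200 * 1.0000000000 * 0.3853182016 * 0.4400 / (2 * 1.0000000000) = -2.1972385128
Term 2 = -0.0130 * 25.7600 * 0.9870841350 * 0.4299969673 = -0.1421375336
Term 3 = 0 (no dividend yield, q = 0)
Theta = -2.1972385128 + (-0.1421375336) + (0.0000000000) = -2.339376

Answer: Theta = -2.339376


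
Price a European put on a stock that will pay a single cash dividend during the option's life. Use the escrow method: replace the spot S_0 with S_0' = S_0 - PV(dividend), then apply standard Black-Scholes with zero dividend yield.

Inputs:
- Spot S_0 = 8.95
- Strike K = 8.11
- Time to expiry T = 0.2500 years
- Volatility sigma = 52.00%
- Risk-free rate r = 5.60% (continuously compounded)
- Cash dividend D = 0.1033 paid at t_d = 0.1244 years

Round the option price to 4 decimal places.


PV(D) = D * exp(-r * t_d) = 0.1033 * 0.99305781 = 0.10258287
S_0' = S_0 - PV(D) = 8.9500 - 0.10258287 = 8.84741713
d1 = (ln(S_0'/K) + (r + sigma^2/2)*T) / (sigma*sqrt(T)) = 0.51856807
d2 = d1 - sigma*sqrt(T) = 0.25856807
exp(-rT) = 0.98609754
N(-d1) = 0.30203099; N(-d2) = 0.39798426
P = K * exp(-rT) * N(-d2) - S_0' * N(-d1) = 8.1100 * 0.98609754 * 0.39798426 - 8.84741713 * 0.30203099 = 0.5106

Answer: Price = 0.5106


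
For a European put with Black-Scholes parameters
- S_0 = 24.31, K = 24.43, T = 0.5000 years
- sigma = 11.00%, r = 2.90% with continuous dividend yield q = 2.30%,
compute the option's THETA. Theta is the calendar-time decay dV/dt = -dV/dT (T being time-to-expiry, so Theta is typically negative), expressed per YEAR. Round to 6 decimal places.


Answer: Theta = -0.652049

Derivation:
d1 = 0.0141537458; d2 = -0.0636280001
phi(d1) = 0.3989023226; exp(-qT) = 0.9885658722; exp(-rT) = 0.9856046187
Theta = -S*exp(-qT)*phi(d1)*sigma/(2*sqrt(T)) + r*K*exp(-rT)*N(-d2) - q*S*exp(-qT)*N(-d1)
N(-d1) = 0.4943536609; N(-d2) = 0.5253667820; sqrt(T) = 0.7071067812
Term 1 = -24.3100 * 0.9885658722 * 0.3989023226 * 0.1100 / (2 * 0.7071067812) = -0.7456496607
Term 2 = 0.0290 * 24.4300 * 0.9856046187 * 0.5253667820 = 0.3668485481
Term 3 = -0.0230 * 24.3100 * 0.9885658722 * 0.4943536609 = -0.2732474785
Theta = -0.7456496607 + (0.3668485481) + (-0.2732474785) = -0.652049


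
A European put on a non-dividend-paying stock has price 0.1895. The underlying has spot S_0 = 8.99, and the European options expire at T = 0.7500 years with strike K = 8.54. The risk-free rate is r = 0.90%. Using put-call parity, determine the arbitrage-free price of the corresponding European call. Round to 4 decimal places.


Answer: Call price = 0.6970

Derivation:
Put-call parity: C - P = S_0 * exp(-qT) - K * exp(-rT).
S_0 * exp(-qT) = 8.9900 * 1.00000000 = 8.99000000
K * exp(-rT) = 8.5400 * 0.99327273 = 8.48254911
C = P + S*exp(-qT) - K*exp(-rT)
C = 0.1895 + 8.99000000 - 8.48254911 = 0.6970


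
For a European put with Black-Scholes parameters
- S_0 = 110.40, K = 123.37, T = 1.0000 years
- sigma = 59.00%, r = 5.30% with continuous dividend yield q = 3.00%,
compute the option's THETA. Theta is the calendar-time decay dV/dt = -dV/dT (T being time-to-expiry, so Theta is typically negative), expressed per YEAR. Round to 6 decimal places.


Answer: Theta = -9.731944

Derivation:
d1 = 0.1457155318; d2 = -0.4442844682
phi(d1) = 0.3947293095; exp(-qT) = 0.9704455335; exp(-rT) = 0.9483800125
Theta = -S*exp(-qT)*phi(d1)*sigma/(2*sqrt(T)) + r*K*exp(-rT)*N(-d2) - q*S*exp(-qT)*N(-d1)
N(-d1) = 0.4420729798; N(-d2) = 0.6715815354; sqrt(T) = 1.0000000000
Term 1 = -110.4000 * 0.9704455335 * 0.3947293095 * 0.5900 / (2 * 1.0000000000) = -12.4756054028
Term 2 = 0.0530 * 123.3700 * 0.9483800125 * 0.6715815354 = 4.1645355511
Term 3 = -0.0300 * 110.4000 * 0.9704455335 * 0.4420729798 = -1.4208736638
Theta = -12.4756054028 + (4.1645355511) + (-1.4208736638) = -9.731944


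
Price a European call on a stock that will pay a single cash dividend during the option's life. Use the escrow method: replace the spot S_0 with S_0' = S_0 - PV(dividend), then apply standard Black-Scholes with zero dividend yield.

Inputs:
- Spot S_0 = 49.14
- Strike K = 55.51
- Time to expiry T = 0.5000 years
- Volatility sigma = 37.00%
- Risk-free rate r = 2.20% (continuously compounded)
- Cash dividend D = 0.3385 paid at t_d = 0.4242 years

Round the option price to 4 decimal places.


Answer: Price = 2.8814

Derivation:
PV(D) = D * exp(-r * t_d) = 0.3385 * 0.99071101 = 0.33535568
S_0' = S_0 - PV(D) = 49.1400 - 0.33535568 = 48.80464432
d1 = (ln(S_0'/K) + (r + sigma^2/2)*T) / (sigma*sqrt(T)) = -0.31920217
d2 = d1 - sigma*sqrt(T) = -0.58083167
exp(-rT) = 0.98906028
N(d1) = 0.37478661; N(d2) = 0.28067695
C = S_0' * N(d1) - K * exp(-rT) * N(d2) = 48.80464432 * 0.37478661 - 55.5100 * 0.98906028 * 0.28067695 = 2.8814


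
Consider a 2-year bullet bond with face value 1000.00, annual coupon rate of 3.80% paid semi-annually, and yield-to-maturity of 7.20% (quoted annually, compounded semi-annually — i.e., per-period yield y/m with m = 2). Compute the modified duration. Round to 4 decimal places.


Answer: Modified duration = 1.8752

Derivation:
Coupon per period c = face * coupon_rate / m = 19.000000
Periods per year m = 2; per-period yield y/m = 0.036000
Number of cashflows N = 4
Cashflows (t years, CF_t, discount factor 1/(1+y/m)^(m*t), PV):
  t = 0.5000: CF_t = 19.000000, DF = 0.965251, PV = 18.339768
  t = 1.0000: CF_t = 19.000000, DF = 0.931709, PV = 17.702479
  t = 1.5000: CF_t = 19.000000, DF = 0.899333, PV = 17.087335
  t = 2.0000: CF_t = 1019.000000, DF = 0.868082, PV = 884.576021
Price P = sum_t PV_t = 937.705603
First compute Macaulay numerator sum_t t * PV_t:
  t * PV_t at t = 0.5000: 9.169884
  t * PV_t at t = 1.0000: 17.702479
  t * PV_t at t = 1.5000: 25.631003
  t * PV_t at t = 2.0000: 1769.152042
Macaulay duration D = 1821.655408 / 937.705603 = 1.942673
Modified duration = D / (1 + y/m) = 1.942673 / (1 + 0.036000) = 1.875167


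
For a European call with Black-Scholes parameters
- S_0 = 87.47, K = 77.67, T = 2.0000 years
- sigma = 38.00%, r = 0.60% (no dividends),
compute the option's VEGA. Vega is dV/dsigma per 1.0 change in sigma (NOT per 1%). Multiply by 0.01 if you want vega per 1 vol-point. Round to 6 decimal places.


d1 = 0.5121440345; d2 = -0.0252571192
phi(d1) = 0.3499082544; exp(-qT) = 1.0000000000; exp(-rT) = 0.9880717129
Vega = S * exp(-qT) * phi(d1) * sqrt(T) = 87.4700 * 1.0000000000 * 0.3499082544 * 1.4142135624 = 43.284092

Answer: Vega = 43.284092


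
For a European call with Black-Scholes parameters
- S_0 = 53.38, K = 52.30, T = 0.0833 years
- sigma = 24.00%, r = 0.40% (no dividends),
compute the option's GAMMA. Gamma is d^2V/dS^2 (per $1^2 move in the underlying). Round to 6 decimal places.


d1 = 0.3345261091; d2 = 0.2652579346
phi(d1) = 0.3772329446; exp(-qT) = 1.0000000000; exp(-rT) = 0.9996668555
Gamma = exp(-qT) * phi(d1) / (S * sigma * sqrt(T)) = 1.0000000000 * 0.3772329446 / (53.3800 * 0.2400 * 0.2886173938) = 0.102023

Answer: Gamma = 0.102023


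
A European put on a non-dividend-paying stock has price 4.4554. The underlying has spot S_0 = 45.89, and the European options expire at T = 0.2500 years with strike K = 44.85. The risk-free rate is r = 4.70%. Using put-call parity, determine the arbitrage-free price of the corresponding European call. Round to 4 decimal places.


Answer: Call price = 6.0193

Derivation:
Put-call parity: C - P = S_0 * exp(-qT) - K * exp(-rT).
S_0 * exp(-qT) = 45.8900 * 1.00000000 = 45.89000000
K * exp(-rT) = 44.8500 * 0.98831876 = 44.32609646
C = P + S*exp(-qT) - K*exp(-rT)
C = 4.4554 + 45.89000000 - 44.32609646 = 6.0193


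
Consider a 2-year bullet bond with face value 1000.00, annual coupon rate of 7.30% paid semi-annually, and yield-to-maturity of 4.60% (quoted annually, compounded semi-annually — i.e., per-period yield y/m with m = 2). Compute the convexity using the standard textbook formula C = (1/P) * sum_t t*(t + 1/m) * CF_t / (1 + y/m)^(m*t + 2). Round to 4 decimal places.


Answer: Convexity = 4.4588

Derivation:
Coupon per period c = face * coupon_rate / m = 36.500000
Periods per year m = 2; per-period yield y/m = 0.023000
Number of cashflows N = 4
Cashflows (t years, CF_t, discount factor 1/(1+y/m)^(m*t), PV):
  t = 0.5000: CF_t = 36.500000, DF = 0.977517, PV = 35.679374
  t = 1.0000: CF_t = 36.500000, DF = 0.955540, PV = 34.877199
  t = 1.5000: CF_t = 36.500000, DF = 0.934056, PV = 34.093058
  t = 2.0000: CF_t = 1036.500000, DF = 0.913056, PV = 946.382654
Price P = sum_t PV_t = 1051.032286
Convexity numerator sum_t t*(t + 1/m) * CF_t / (1+y/m)^(m*t + 2):
  t = 0.5000: term = 17.046529
  t = 1.0000: term = 49.989822
  t = 1.5000: term = 97.731812
  t = 2.0000: term = 4521.530956
Convexity = (1/P) * sum = 4686.299119 / 1051.032286 = 4.458758


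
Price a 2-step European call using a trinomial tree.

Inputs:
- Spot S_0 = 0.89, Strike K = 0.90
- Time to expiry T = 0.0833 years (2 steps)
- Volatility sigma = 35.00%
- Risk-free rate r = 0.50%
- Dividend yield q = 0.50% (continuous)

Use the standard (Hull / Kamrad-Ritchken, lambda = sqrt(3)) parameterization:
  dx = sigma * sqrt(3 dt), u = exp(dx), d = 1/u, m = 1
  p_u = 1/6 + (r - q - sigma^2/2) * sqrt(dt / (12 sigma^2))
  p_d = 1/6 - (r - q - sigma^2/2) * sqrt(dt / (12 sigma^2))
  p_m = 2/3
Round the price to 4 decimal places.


Answer: Price = V(0,0) = 0.0282

Derivation:
dt = T/N = 0.041650; dx = sigma*sqrt(3*dt) = 0.123719
u = exp(dx) = 1.131698; d = 1/u = 0.883628
p_u = 0.156357, p_m = 0.666667, p_d = 0.176977
Discount per step: exp(-r*dt) = 0.999792
Stock lattice S(k, j) with j the centered position index:
  k=0: S(0,+0) = 0.8900
  k=1: S(1,-1) = 0.7864; S(1,+0) = 0.8900; S(1,+1) = 1.0072
  k=2: S(2,-2) = 0.6949; S(2,-1) = 0.7864; S(2,+0) = 0.8900; S(2,+1) = 1.0072; S(2,+2) = 1.1399
Terminal payoffs V(N, j) = max(S_T - K, 0):
  V(2,-2) = 0.000000; V(2,-1) = 0.000000; V(2,+0) = 0.000000; V(2,+1) = 0.107211; V(2,+2) = 0.239858
Backward induction: V(k, j) = exp(-r*dt) * [p_u * V(k+1, j+1) + p_m * V(k+1, j) + p_d * V(k+1, j-1)]
  V(1,-1) = exp(-r*dt) * [p_u*0.000000 + p_m*0.000000 + p_d*0.000000] = 0.000000
  V(1,+0) = exp(-r*dt) * [p_u*0.107211 + p_m*0.000000 + p_d*0.000000] = 0.016760
  V(1,+1) = exp(-r*dt) * [p_u*0.239858 + p_m*0.107211 + p_d*0.000000] = 0.108955
  V(0,+0) = exp(-r*dt) * [p_u*0.108955 + p_m*0.016760 + p_d*0.000000] = 0.028203


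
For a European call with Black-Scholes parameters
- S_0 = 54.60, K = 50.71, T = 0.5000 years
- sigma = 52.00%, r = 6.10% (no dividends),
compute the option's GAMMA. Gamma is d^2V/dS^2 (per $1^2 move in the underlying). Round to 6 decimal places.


Answer: Gamma = 0.017812

Derivation:
d1 = 0.4678075763; d2 = 0.1001120501
phi(d1) = 0.3575927545; exp(-qT) = 1.0000000000; exp(-rT) = 0.9699604321
Gamma = exp(-qT) * phi(d1) / (S * sigma * sqrt(T)) = 1.0000000000 * 0.3575927545 / (54.6000 * 0.5200 * 0.7071067812) = 0.017812


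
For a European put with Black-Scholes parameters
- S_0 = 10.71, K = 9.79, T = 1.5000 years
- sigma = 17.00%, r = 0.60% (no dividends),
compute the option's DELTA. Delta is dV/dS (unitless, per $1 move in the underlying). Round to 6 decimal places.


d1 = 0.5787108172; d2 = 0.3705041891
phi(d1) = 0.3374318759; exp(-qT) = 1.0000000000; exp(-rT) = 0.9910403788
N(-d1) = 0.2813921579
Delta = -exp(-qT) * N(-d1) = -1.0000000000 * 0.2813921579 = -0.281392

Answer: Delta = -0.281392


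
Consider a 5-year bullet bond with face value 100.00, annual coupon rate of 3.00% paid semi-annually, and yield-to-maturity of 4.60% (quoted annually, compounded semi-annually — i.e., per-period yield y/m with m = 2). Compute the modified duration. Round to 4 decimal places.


Coupon per period c = face * coupon_rate / m = 1.500000
Periods per year m = 2; per-period yield y/m = 0.023000
Number of cashflows N = 10
Cashflows (t years, CF_t, discount factor 1/(1+y/m)^(m*t), PV):
  t = 0.5000: CF_t = 1.500000, DF = 0.977517, PV = 1.466276
  t = 1.0000: CF_t = 1.500000, DF = 0.955540, PV = 1.433310
  t = 1.5000: CF_t = 1.500000, DF = 0.934056, PV = 1.401085
  t = 2.0000: CF_t = 1.500000, DF = 0.913056, PV = 1.369584
  t = 2.5000: CF_t = 1.500000, DF = 0.892528, PV = 1.338792
  t = 3.0000: CF_t = 1.500000, DF = 0.872461, PV = 1.308692
  t = 3.5000: CF_t = 1.500000, DF = 0.852846, PV = 1.279269
  t = 4.0000: CF_t = 1.500000, DF = 0.833671, PV = 1.250507
  t = 4.5000: CF_t = 1.500000, DF = 0.814928, PV = 1.222392
  t = 5.0000: CF_t = 101.500000, DF = 0.796606, PV = 80.855526
Price P = sum_t PV_t = 92.925432
First compute Macaulay numerator sum_t t * PV_t:
  t * PV_t at t = 0.5000: 0.733138
  t * PV_t at t = 1.0000: 1.433310
  t * PV_t at t = 1.5000: 2.101627
  t * PV_t at t = 2.0000: 2.739168
  t * PV_t at t = 2.5000: 3.346980
  t * PV_t at t = 3.0000: 3.926076
  t * PV_t at t = 3.5000: 4.477441
  t * PV_t at t = 4.0000: 5.002029
  t * PV_t at t = 4.5000: 5.500765
  t * PV_t at t = 5.0000: 404.277629
Macaulay duration D = 433.538161 / 92.925432 = 4.665441
Modified duration = D / (1 + y/m) = 4.665441 / (1 + 0.023000) = 4.560549

Answer: Modified duration = 4.5605


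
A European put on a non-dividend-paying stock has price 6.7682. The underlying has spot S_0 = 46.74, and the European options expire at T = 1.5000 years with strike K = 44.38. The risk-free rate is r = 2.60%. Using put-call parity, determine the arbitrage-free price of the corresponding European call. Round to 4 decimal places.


Put-call parity: C - P = S_0 * exp(-qT) - K * exp(-rT).
S_0 * exp(-qT) = 46.7400 * 1.00000000 = 46.74000000
K * exp(-rT) = 44.3800 * 0.96175071 = 42.68249647
C = P + S*exp(-qT) - K*exp(-rT)
C = 6.7682 + 46.74000000 - 42.68249647 = 10.8257

Answer: Call price = 10.8257


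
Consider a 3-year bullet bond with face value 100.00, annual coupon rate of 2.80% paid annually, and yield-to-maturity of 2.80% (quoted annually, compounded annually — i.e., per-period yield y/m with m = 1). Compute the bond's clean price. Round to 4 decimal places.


Answer: Price = 100.0000

Derivation:
Coupon per period c = face * coupon_rate / m = 2.800000
Periods per year m = 1; per-period yield y/m = 0.028000
Number of cashflows N = 3
Cashflows (t years, CF_t, discount factor 1/(1+y/m)^(m*t), PV):
  t = 1.0000: CF_t = 2.800000, DF = 0.972763, PV = 2.723735
  t = 2.0000: CF_t = 2.800000, DF = 0.946267, PV = 2.649548
  t = 3.0000: CF_t = 102.800000, DF = 0.920493, PV = 94.626717
Price P = sum_t PV_t = 100.000000


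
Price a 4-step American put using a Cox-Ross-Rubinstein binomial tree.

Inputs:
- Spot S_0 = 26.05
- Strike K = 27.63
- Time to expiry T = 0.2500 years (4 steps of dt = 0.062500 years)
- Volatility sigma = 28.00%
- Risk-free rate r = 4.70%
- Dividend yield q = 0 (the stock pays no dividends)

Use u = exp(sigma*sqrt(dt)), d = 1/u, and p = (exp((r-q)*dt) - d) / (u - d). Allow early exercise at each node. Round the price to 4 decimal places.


Answer: Price = V(0,0) = 2.3361

Derivation:
dt = T/N = 0.062500
u = exp(sigma*sqrt(dt)) = 1.072508; d = 1/u = 0.932394
p = (exp((r-q)*dt) - d) / (u - d) = 0.503503
Discount per step: exp(-r*dt) = 0.997067
Stock lattice S(k, i) with i counting down-moves:
  k=0: S(0,0) = 26.0500
  k=1: S(1,0) = 27.9388; S(1,1) = 24.2889
  k=2: S(2,0) = 29.9646; S(2,1) = 26.0500; S(2,2) = 22.6468
  k=3: S(3,0) = 32.1373; S(3,1) = 27.9388; S(3,2) = 24.2889; S(3,3) = 21.1157
  k=4: S(4,0) = 34.4675; S(4,1) = 29.9646; S(4,2) = 26.0500; S(4,3) = 22.6468; S(4,4) = 19.6882
Terminal payoffs V(N, i) = max(K - S_T, 0):
  V(4,0) = 0.000000; V(4,1) = 0.000000; V(4,2) = 1.580000; V(4,3) = 4.983218; V(4,4) = 7.941834
Backward induction: V(k, i) = exp(-r*dt) * [p * V(k+1, i) + (1-p) * V(k+1, i+1)]; then take max(V_cont, immediate exercise) for American.
  V(3,0) = exp(-r*dt) * [p*0.000000 + (1-p)*0.000000] = 0.000000; exercise = 0.000000; V(3,0) = max -> 0.000000
  V(3,1) = exp(-r*dt) * [p*0.000000 + (1-p)*1.580000] = 0.782164; exercise = 0.000000; V(3,1) = max -> 0.782164
  V(3,2) = exp(-r*dt) * [p*1.580000 + (1-p)*4.983218] = 3.260097; exercise = 3.341141; V(3,2) = max -> 3.341141
  V(3,3) = exp(-r*dt) * [p*4.983218 + (1-p)*7.941834] = 6.433236; exercise = 6.514280; V(3,3) = max -> 6.514280
  V(2,0) = exp(-r*dt) * [p*0.000000 + (1-p)*0.782164] = 0.387203; exercise = 0.000000; V(2,0) = max -> 0.387203
  V(2,1) = exp(-r*dt) * [p*0.782164 + (1-p)*3.341141] = 2.046668; exercise = 1.580000; V(2,1) = max -> 2.046668
  V(2,2) = exp(-r*dt) * [p*3.341141 + (1-p)*6.514280] = 4.902174; exercise = 4.983218; V(2,2) = max -> 4.983218
  V(1,0) = exp(-r*dt) * [p*0.387203 + (1-p)*2.046668] = 1.207570; exercise = 0.000000; V(1,0) = max -> 1.207570
  V(1,1) = exp(-r*dt) * [p*2.046668 + (1-p)*4.983218] = 3.494376; exercise = 3.341141; V(1,1) = max -> 3.494376
  V(0,0) = exp(-r*dt) * [p*1.207570 + (1-p)*3.494376] = 2.336090; exercise = 1.580000; V(0,0) = max -> 2.336090


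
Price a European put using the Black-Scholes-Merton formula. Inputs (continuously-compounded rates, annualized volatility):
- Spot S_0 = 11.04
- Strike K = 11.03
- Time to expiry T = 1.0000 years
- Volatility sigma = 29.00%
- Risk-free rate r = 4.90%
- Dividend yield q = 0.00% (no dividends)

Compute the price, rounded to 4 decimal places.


d1 = (ln(S/K) + (r - q + 0.5*sigma^2) * T) / (sigma * sqrt(T)) = 0.31709037
d2 = d1 - sigma * sqrt(T) = 0.02709037
exp(-rT) = 0.95218113; exp(-qT) = 1.00000000
P = K * exp(-rT) * N(-d2) - S_0 * exp(-qT) * N(-d1)
N(-d1) = 0.37558752; N(-d2) = 0.48919383
P = 11.0300 * 0.95218113 * 0.48919383 - 11.0400 * 1.00000000 * 0.37558752 = 0.9913

Answer: Price = 0.9913


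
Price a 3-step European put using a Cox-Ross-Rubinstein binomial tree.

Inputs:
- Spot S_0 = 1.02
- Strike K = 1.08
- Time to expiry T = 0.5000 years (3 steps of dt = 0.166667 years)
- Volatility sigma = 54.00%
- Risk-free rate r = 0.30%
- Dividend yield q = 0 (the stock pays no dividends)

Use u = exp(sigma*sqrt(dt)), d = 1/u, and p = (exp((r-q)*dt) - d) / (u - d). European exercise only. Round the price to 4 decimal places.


dt = T/N = 0.166667
u = exp(sigma*sqrt(dt)) = 1.246643; d = 1/u = 0.802154
p = (exp((r-q)*dt) - d) / (u - d) = 0.446234
Discount per step: exp(-r*dt) = 0.999500
Stock lattice S(k, i) with i counting down-moves:
  k=0: S(0,0) = 1.0200
  k=1: S(1,0) = 1.2716; S(1,1) = 0.8182
  k=2: S(2,0) = 1.5852; S(2,1) = 1.0200; S(2,2) = 0.6563
  k=3: S(3,0) = 1.9762; S(3,1) = 1.2716; S(3,2) = 0.8182; S(3,3) = 0.5265
Terminal payoffs V(N, i) = max(K - S_T, 0):
  V(3,0) = 0.000000; V(3,1) = 0.000000; V(3,2) = 0.261802; V(3,3) = 0.553529
Backward induction: V(k, i) = exp(-r*dt) * [p * V(k+1, i) + (1-p) * V(k+1, i+1)].
  V(2,0) = exp(-r*dt) * [p*0.000000 + (1-p)*0.000000] = 0.000000
  V(2,1) = exp(-r*dt) * [p*0.000000 + (1-p)*0.261802] = 0.144905
  V(2,2) = exp(-r*dt) * [p*0.261802 + (1-p)*0.553529] = 0.423139
  V(1,0) = exp(-r*dt) * [p*0.000000 + (1-p)*0.144905] = 0.080203
  V(1,1) = exp(-r*dt) * [p*0.144905 + (1-p)*0.423139] = 0.298832
  V(0,0) = exp(-r*dt) * [p*0.080203 + (1-p)*0.298832] = 0.201172

Answer: Price = V(0,0) = 0.2012


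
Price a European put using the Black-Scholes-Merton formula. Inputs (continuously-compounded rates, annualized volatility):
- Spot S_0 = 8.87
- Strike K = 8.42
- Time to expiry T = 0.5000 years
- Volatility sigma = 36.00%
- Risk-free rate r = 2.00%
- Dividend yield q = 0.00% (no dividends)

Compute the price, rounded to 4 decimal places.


Answer: Price = 0.6301

Derivation:
d1 = (ln(S/K) + (r - q + 0.5*sigma^2) * T) / (sigma * sqrt(T)) = 0.37109344
d2 = d1 - sigma * sqrt(T) = 0.11653500
exp(-rT) = 0.99004983; exp(-qT) = 1.00000000
P = K * exp(-rT) * N(-d2) - S_0 * exp(-qT) * N(-d1)
N(-d1) = 0.35528397; N(-d2) = 0.45361427
P = 8.4200 * 0.99004983 * 0.45361427 - 8.8700 * 1.00000000 * 0.35528397 = 0.6301


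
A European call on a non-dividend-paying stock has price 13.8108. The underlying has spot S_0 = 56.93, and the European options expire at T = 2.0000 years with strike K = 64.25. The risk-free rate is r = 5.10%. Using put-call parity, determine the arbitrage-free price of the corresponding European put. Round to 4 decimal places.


Answer: Put price = 14.9004

Derivation:
Put-call parity: C - P = S_0 * exp(-qT) - K * exp(-rT).
S_0 * exp(-qT) = 56.9300 * 1.00000000 = 56.93000000
K * exp(-rT) = 64.2500 * 0.90302955 = 58.01964869
P = C - S*exp(-qT) + K*exp(-rT)
P = 13.8108 - 56.93000000 + 58.01964869 = 14.9004


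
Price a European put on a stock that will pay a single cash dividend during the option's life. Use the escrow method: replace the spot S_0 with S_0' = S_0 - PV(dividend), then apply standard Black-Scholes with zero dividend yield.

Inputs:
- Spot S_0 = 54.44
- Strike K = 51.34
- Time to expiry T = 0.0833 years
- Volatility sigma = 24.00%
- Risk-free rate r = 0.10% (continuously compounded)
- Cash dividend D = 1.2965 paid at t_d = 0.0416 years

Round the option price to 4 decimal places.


Answer: Price = 0.7158

Derivation:
PV(D) = D * exp(-r * t_d) = 1.2965 * 0.99995840 = 1.29644607
S_0' = S_0 - PV(D) = 54.4400 - 1.29644607 = 53.14355393
d1 = (ln(S_0'/K) + (r + sigma^2/2)*T) / (sigma*sqrt(T)) = 0.53428550
d2 = d1 - sigma*sqrt(T) = 0.46501733
exp(-rT) = 0.99991670
N(-d1) = 0.29657201; N(-d2) = 0.32095952
P = K * exp(-rT) * N(-d2) - S_0' * N(-d1) = 51.3400 * 0.99991670 * 0.32095952 - 53.14355393 * 0.29657201 = 0.7158


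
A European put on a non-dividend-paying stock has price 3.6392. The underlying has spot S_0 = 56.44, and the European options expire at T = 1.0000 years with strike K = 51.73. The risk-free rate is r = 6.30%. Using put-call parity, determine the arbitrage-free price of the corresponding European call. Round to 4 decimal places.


Put-call parity: C - P = S_0 * exp(-qT) - K * exp(-rT).
S_0 * exp(-qT) = 56.4400 * 1.00000000 = 56.44000000
K * exp(-rT) = 51.7300 * 0.93894347 = 48.57154589
C = P + S*exp(-qT) - K*exp(-rT)
C = 3.6392 + 56.44000000 - 48.57154589 = 11.5077

Answer: Call price = 11.5077


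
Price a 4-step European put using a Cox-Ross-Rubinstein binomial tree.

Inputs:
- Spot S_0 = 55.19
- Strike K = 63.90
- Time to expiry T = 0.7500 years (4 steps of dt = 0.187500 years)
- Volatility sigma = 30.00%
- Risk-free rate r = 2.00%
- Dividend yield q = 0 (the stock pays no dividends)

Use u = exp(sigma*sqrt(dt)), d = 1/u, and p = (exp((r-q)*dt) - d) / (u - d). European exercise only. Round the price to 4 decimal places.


dt = T/N = 0.187500
u = exp(sigma*sqrt(dt)) = 1.138719; d = 1/u = 0.878180
p = (exp((r-q)*dt) - d) / (u - d) = 0.481990
Discount per step: exp(-r*dt) = 0.996257
Stock lattice S(k, i) with i counting down-moves:
  k=0: S(0,0) = 55.1900
  k=1: S(1,0) = 62.8459; S(1,1) = 48.4667
  k=2: S(2,0) = 71.5638; S(2,1) = 55.1900; S(2,2) = 42.5625
  k=3: S(3,0) = 81.4911; S(3,1) = 62.8459; S(3,2) = 48.4667; S(3,3) = 37.3776
  k=4: S(4,0) = 92.7954; S(4,1) = 71.5638; S(4,2) = 55.1900; S(4,3) = 42.5625; S(4,4) = 32.8242
Terminal payoffs V(N, i) = max(K - S_T, 0):
  V(4,0) = 0.000000; V(4,1) = 0.000000; V(4,2) = 8.710000; V(4,3) = 21.337476; V(4,4) = 31.075784
Backward induction: V(k, i) = exp(-r*dt) * [p * V(k+1, i) + (1-p) * V(k+1, i+1)].
  V(3,0) = exp(-r*dt) * [p*0.000000 + (1-p)*0.000000] = 0.000000
  V(3,1) = exp(-r*dt) * [p*0.000000 + (1-p)*8.710000] = 4.494980
  V(3,2) = exp(-r*dt) * [p*8.710000 + (1-p)*21.337476] = 15.194075
  V(3,3) = exp(-r*dt) * [p*21.337476 + (1-p)*31.075784] = 26.283270
  V(2,0) = exp(-r*dt) * [p*0.000000 + (1-p)*4.494980] = 2.319730
  V(2,1) = exp(-r*dt) * [p*4.494980 + (1-p)*15.194075] = 9.999650
  V(2,2) = exp(-r*dt) * [p*15.194075 + (1-p)*26.283270] = 20.860018
  V(1,0) = exp(-r*dt) * [p*2.319730 + (1-p)*9.999650] = 6.274433
  V(1,1) = exp(-r*dt) * [p*9.999650 + (1-p)*20.860018] = 15.566945
  V(0,0) = exp(-r*dt) * [p*6.274433 + (1-p)*15.566945] = 11.046546

Answer: Price = V(0,0) = 11.0465


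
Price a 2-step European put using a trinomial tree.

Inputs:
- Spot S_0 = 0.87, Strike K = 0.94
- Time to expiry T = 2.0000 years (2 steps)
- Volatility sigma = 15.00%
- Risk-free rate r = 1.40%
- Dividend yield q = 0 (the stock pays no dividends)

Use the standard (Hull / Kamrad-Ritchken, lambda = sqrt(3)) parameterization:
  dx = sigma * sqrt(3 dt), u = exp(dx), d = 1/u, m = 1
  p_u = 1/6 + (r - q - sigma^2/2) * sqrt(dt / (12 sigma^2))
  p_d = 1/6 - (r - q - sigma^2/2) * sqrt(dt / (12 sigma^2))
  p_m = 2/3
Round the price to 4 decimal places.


dt = T/N = 1.000000; dx = sigma*sqrt(3*dt) = 0.259808
u = exp(dx) = 1.296681; d = 1/u = 0.771200
p_u = 0.171959, p_m = 0.666667, p_d = 0.161374
Discount per step: exp(-r*dt) = 0.986098
Stock lattice S(k, j) with j the centered position index:
  k=0: S(0,+0) = 0.8700
  k=1: S(1,-1) = 0.6709; S(1,+0) = 0.8700; S(1,+1) = 1.1281
  k=2: S(2,-2) = 0.5174; S(2,-1) = 0.6709; S(2,+0) = 0.8700; S(2,+1) = 1.1281; S(2,+2) = 1.4628
Terminal payoffs V(N, j) = max(K - S_T, 0):
  V(2,-2) = 0.422568; V(2,-1) = 0.269056; V(2,+0) = 0.070000; V(2,+1) = 0.000000; V(2,+2) = 0.000000
Backward induction: V(k, j) = exp(-r*dt) * [p_u * V(k+1, j+1) + p_m * V(k+1, j) + p_d * V(k+1, j-1)]
  V(1,-1) = exp(-r*dt) * [p_u*0.070000 + p_m*0.269056 + p_d*0.422568] = 0.255990
  V(1,+0) = exp(-r*dt) * [p_u*0.000000 + p_m*0.070000 + p_d*0.269056] = 0.088833
  V(1,+1) = exp(-r*dt) * [p_u*0.000000 + p_m*0.000000 + p_d*0.070000] = 0.011139
  V(0,+0) = exp(-r*dt) * [p_u*0.011139 + p_m*0.088833 + p_d*0.255990] = 0.101023

Answer: Price = V(0,0) = 0.1010
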